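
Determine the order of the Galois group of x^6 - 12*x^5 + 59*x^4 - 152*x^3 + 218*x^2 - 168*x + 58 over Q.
The degree of the splitting field over Q equals the order of the Galois group, so first determine the group. The polynomial f is an irreducible sextic over Q, so G = Gal(f/Q) is one of the 16 transitive subgroups 6T1, ..., 6T16 of S_6. The discriminant of f is -5120000, which is not a perfect square, so G is not contained in A_6. The transitive groups of degree 6 not contained in A_6 are: C_6 (6T1, order 6), S_3 (6T2, order 6), D_6 (6T3, order 12), C_3 x S_3 (6T5, order 18), A_4 x C_2 (6T6, order 24), S_4 (6T8, order 24), S_3 x S_3 (6T9, order 36), S_4 x C_2 (6T11, order 48), (S_3 x S_3) : C_2 (6T13, order 72), PGL(2,5) (6T14, order 120), S_6 (6T16, order 720). By Dedekind's theorem, for a prime p not dividing disc(f) the degrees of the irreducible factors of f mod p form the cycle type of an element of G. Factoring f modulo the 22 such primes p <= 89 (skipping 2, 5, which divide the discriminant), each new pattern first appears at: mod 3: f = (x^3 + x^2 + 2x + 1)(x^3 + 2x^2 + x + 1), pattern 3+3; mod 7: f = (x^2 + 2x + 5)(x^2 + 3x + 6)(x^2 + 4x + 1), pattern 2+2+2; mod 13: f = (x + 2)(x + 7)(x^4 + 5x^3 + 12x + 6), pattern 4+1+1; mod 43: f = (x + 10)(x + 29)(x^2 + 39x + 8)(x^2 + 39x + 14), pattern 2+2+1+1. No other pattern occurs in this range, so the set of observed cycle types is {3+3, 2+2+2, 4+1+1, 2+2+1+1}. The candidates containing elements of all these cycle types are S_4 (6T8) of order 24, S_4 x C_2 (6T11) of order 48, PGL(2,5) (6T14) of order 120, S_6 (6T16) of order 720; the others are excluded. The observed types are precisely the cycle types that occur in S_4 (6T8) (apart from the identity). Each of the other remaining candidates has further cycle types, and by the Chebotarev density theorem the matching factorization patterns would occur for a proportion of primes equal to their share of the group: S_4 x C_2 (6T11) additionally contains elements of type 6, 4+2, 2+1+1+1+1 (17 of its 48 elements, about 35% of primes); PGL(2,5) (6T14) additionally contains elements of type 6, 5+1 (44 of its 120 elements, about 37% of primes); S_6 (6T16) additionally contains elements of type 6, 5+1, 4+2, 3+2+1, 3+1+1+1, 2+1+1+1+1 (529 of its 720 elements, about 73% of primes). None of the 22 primes tested shows any such pattern (for each of these groups the chance of that is below 10^-4), which rules them out. Hence G = S_4 (6T8), of order 24. The Galois group S_4 (6T8) has order 24, so the splitting field has degree 24 over Q.

24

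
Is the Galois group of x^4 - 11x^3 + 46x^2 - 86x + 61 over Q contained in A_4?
No

The polynomial is irreducible of degree 4 over Q. Its discriminant is 125, which is not a perfect square. A Galois group lies in the alternating group exactly when the discriminant is a square in Q, so the Galois group (C_4) is not contained in A_4.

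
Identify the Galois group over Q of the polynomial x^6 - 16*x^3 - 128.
6T9: S_3 x S_3

The polynomial f is an irreducible sextic over Q, so G = Gal(f/Q) is one of the 16 transitive subgroups 6T1, ..., 6T16 of S_6. The discriminant of f is 5410421842378752, which is not a perfect square, so G is not contained in A_6. The transitive groups of degree 6 not contained in A_6 are: C_6 (6T1, order 6), S_3 (6T2, order 6), D_6 (6T3, order 12), C_3 x S_3 (6T5, order 18), A_4 x C_2 (6T6, order 24), S_4 (6T8, order 24), S_3 x S_3 (6T9, order 36), S_4 x C_2 (6T11, order 48), (S_3 x S_3) : C_2 (6T13, order 72), PGL(2,5) (6T14, order 120), S_6 (6T16, order 720). By Dedekind's theorem, for a prime p not dividing disc(f) the degrees of the irreducible factors of f mod p form the cycle type of an element of G. Factoring f modulo the 23 such primes p <= 97 (skipping 2, 3, which divide the discriminant), each new pattern first appears at: mod 5: f = (x^6 + 4x^3 + 2), pattern 6; mod 11: f = (x + 6)(x + 10)(x^2 + x + 1)(x^2 + 5x + 3), pattern 2+2+1+1; mod 13: f = (x + 4)(x + 10)(x + 12)(x^3 + 11), pattern 3+1+1+1; mod 31: f = (x^2 + 16x + 3)(x^2 + 18x + 13)(x^2 + 28x + 15), pattern 2+2+2; mod 97: f = (x^3 + 9)(x^3 + 72), pattern 3+3. No other pattern occurs in this range, so the set of observed cycle types is {6, 2+2+1+1, 3+1+1+1, 2+2+2, 3+3}. The candidates containing elements of all these cycle types are S_3 x S_3 (6T9) of order 36, (S_3 x S_3) : C_2 (6T13) of order 72, S_6 (6T16) of order 720; the others are excluded. The observed types are precisely the cycle types that occur in S_3 x S_3 (6T9) (apart from the identity). Each of the other remaining candidates has further cycle types, and by the Chebotarev density theorem the matching factorization patterns would occur for a proportion of primes equal to their share of the group: (S_3 x S_3) : C_2 (6T13) additionally contains elements of type 4+2, 3+2+1, 2+1+1+1+1 (36 of its 72 elements, about 50% of primes); S_6 (6T16) additionally contains elements of type 5+1, 4+2, 4+1+1, 3+2+1, 2+1+1+1+1 (459 of its 720 elements, about 64% of primes). None of the 23 primes tested shows any such pattern (for each of these groups the chance of that is below 10^-4), which rules them out. Hence G = S_3 x S_3 (6T9), of order 36.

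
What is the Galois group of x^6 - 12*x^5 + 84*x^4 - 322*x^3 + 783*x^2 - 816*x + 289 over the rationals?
(S_3 x S_3) : C_2 (also written G72)

The polynomial f is an irreducible sextic over Q, so G = Gal(f/Q) is one of the 16 transitive subgroups 6T1, ..., 6T16 of S_6. The discriminant of f is -91380770198208, which is not a perfect square, so G is not contained in A_6. The transitive groups of degree 6 not contained in A_6 are: C_6 (6T1, order 6), S_3 (6T2, order 6), D_6 (6T3, order 12), C_3 x S_3 (6T5, order 18), A_4 x C_2 (6T6, order 24), S_4 (6T8, order 24), S_3 x S_3 (6T9, order 36), S_4 x C_2 (6T11, order 48), (S_3 x S_3) : C_2 (6T13, order 72), PGL(2,5) (6T14, order 120), S_6 (6T16, order 720). By Dedekind's theorem, for a prime p not dividing disc(f) the degrees of the irreducible factors of f mod p form the cycle type of an element of G. Factoring f modulo the 27 such primes p <= 127 (skipping 2, 3, 17, 43, which divide the discriminant), each new pattern first appears at: mod 5: f = (x^6 + 3x^5 + 4x^4 + 3x^3 + 3x^2 + 4x + 4), pattern 6; mod 7: f = (x + 6)(x^2 + 2x + 3)(x^3 + x^2 + 5x + 4), pattern 3+2+1; mod 11: f = (x^2 + 2x + 2)(x^4 + 8x^3 + 3x + 7), pattern 4+2; mod 13: f = (x + 5)(x + 7)(x^2 + 5)(x^2 + 2x + 7), pattern 2+2+1+1; mod 61: f = (x + 15)(x + 23)(x + 44)(x + 57)(x^2 + 32x + 47), pattern 2+1+1+1+1; mod 97: f = (x + 35)(x + 75)(x + 78)(x^3 + 91x^2 + 95x + 80), pattern 3+1+1+1; mod 113: f = (x^2 + 51x + 96)(x^2 + 52x + 4)(x^2 + 111x + 24), pattern 2+2+2; mod 127: f = (x^3 + 121x^2 + 63x + 110)(x^3 + 121x^2 + 112x + 110), pattern 3+3. No other pattern occurs in this range, so the set of observed cycle types is {6, 3+2+1, 4+2, 2+2+1+1, 2+1+1+1+1, 3+1+1+1, 2+2+2, 3+3}. The candidates containing elements of all these cycle types are (S_3 x S_3) : C_2 (6T13) of order 72, S_6 (6T16) of order 720; the others are excluded. The observed types are precisely the cycle types that occur in (S_3 x S_3) : C_2 (6T13) (apart from the identity). Each of the other remaining candidates has further cycle types, and by the Chebotarev density theorem the matching factorization patterns would occur for a proportion of primes equal to their share of the group: S_6 (6T16) additionally contains elements of type 5+1, 4+1+1 (234 of its 720 elements, about 32% of primes). None of the 27 primes tested shows any such pattern (for each of these groups the chance of that is below 10^-4), which rules them out. Hence G = (S_3 x S_3) : C_2 (6T13), of order 72.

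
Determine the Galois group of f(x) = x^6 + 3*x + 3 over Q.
6T13: (S_3 x S_3) : C_2

The polynomial f is an irreducible sextic over Q, so G = Gal(f/Q) is one of the 16 transitive subgroups 6T1, ..., 6T16 of S_6. The discriminant of f is -9059283, which is not a perfect square, so G is not contained in A_6. The transitive groups of degree 6 not contained in A_6 are: C_6 (6T1, order 6), S_3 (6T2, order 6), D_6 (6T3, order 12), C_3 x S_3 (6T5, order 18), A_4 x C_2 (6T6, order 24), S_4 (6T8, order 24), S_3 x S_3 (6T9, order 36), S_4 x C_2 (6T11, order 48), (S_3 x S_3) : C_2 (6T13, order 72), PGL(2,5) (6T14, order 120), S_6 (6T16, order 720). By Dedekind's theorem, for a prime p not dividing disc(f) the degrees of the irreducible factors of f mod p form the cycle type of an element of G. Factoring f modulo the 28 such primes p <= 127 (skipping 3, 17, 43, which divide the discriminant), each new pattern first appears at: mod 2: f = (x^6 + x + 1), pattern 6; mod 7: f = (x + 6)(x^2 + 3x + 6)(x^3 + 5x^2 + x + 3), pattern 3+2+1; mod 11: f = (x^2 + 2x + 2)(x^4 + 9x^3 + 2x^2 + 7), pattern 4+2; mod 13: f = (x + 5)(x + 10)(x^2 + x + 3)(x^2 + 10x + 6), pattern 2+2+1+1; mod 61: f = (x + 2)(x + 4)(x + 10)(x + 21)(x^2 + 24x + 50), pattern 2+1+1+1+1; mod 97: f = (x + 10)(x + 12)(x + 49)(x^3 + 26x^2 + 60x + 34), pattern 3+1+1+1; mod 113: f = (x^2 + 4x + 10)(x^2 + 45x + 105)(x^2 + 64x + 72), pattern 2+2+2; mod 127: f = (x^3 + 39x^2 + 18x + 106)(x^3 + 88x^2 + 106x + 18), pattern 3+3. No other pattern occurs in this range, so the set of observed cycle types is {6, 3+2+1, 4+2, 2+2+1+1, 2+1+1+1+1, 3+1+1+1, 2+2+2, 3+3}. The candidates containing elements of all these cycle types are (S_3 x S_3) : C_2 (6T13) of order 72, S_6 (6T16) of order 720; the others are excluded. The observed types are precisely the cycle types that occur in (S_3 x S_3) : C_2 (6T13) (apart from the identity). Each of the other remaining candidates has further cycle types, and by the Chebotarev density theorem the matching factorization patterns would occur for a proportion of primes equal to their share of the group: S_6 (6T16) additionally contains elements of type 5+1, 4+1+1 (234 of its 720 elements, about 32% of primes). None of the 28 primes tested shows any such pattern (for each of these groups the chance of that is below 10^-4), which rules them out. Hence G = (S_3 x S_3) : C_2 (6T13), of order 72.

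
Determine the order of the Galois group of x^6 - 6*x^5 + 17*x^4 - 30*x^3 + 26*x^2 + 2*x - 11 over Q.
24

The degree of the splitting field over Q equals the order of the Galois group, so first determine the group. The polynomial f is an irreducible sextic over Q, so G = Gal(f/Q) is one of the 16 transitive subgroups 6T1, ..., 6T16 of S_6. The discriminant of f is 276091456 = 16616^2, a perfect square, so G is contained in A_6. The transitive groups of degree 6 contained in A_6 are: A_4 (6T4, order 12), S_4 (6T7, order 24), (C_3 x C_3) : C_4 (6T10, order 36), PSL(2,5) (6T12, order 60), A_6 (6T15, order 360). By Dedekind's theorem, for a prime p not dividing disc(f) the degrees of the irreducible factors of f mod p form the cycle type of an element of G. Factoring f modulo the 79 such primes p <= 421 (skipping 2, 31, 67, which divide the discriminant), each new pattern first appears at: mod 3: f = (x^2 + 2x + 2)(x^4 + x^3 + x^2 + 2x + 2), pattern 4+2; mod 5: f = (x^3 + x^2 + 3x + 4)(x^3 + 3x^2 + x + 1), pattern 3+3; mod 11: f = (x)(x + 5)(x^2 + 4x + 2)(x^2 + 7x + 9), pattern 2+2+1+1. No other pattern occurs in this range, so the set of observed cycle types is {4+2, 3+3, 2+2+1+1}. The candidates containing elements of all these cycle types are S_4 (6T7) of order 24, (C_3 x C_3) : C_4 (6T10) of order 36, A_6 (6T15) of order 360; the others are excluded. The observed types are precisely the cycle types that occur in S_4 (6T7) (apart from the identity). Each of the other remaining candidates has further cycle types, and by the Chebotarev density theorem the matching factorization patterns would occur for a proportion of primes equal to their share of the group: (C_3 x C_3) : C_4 (6T10) additionally contains elements of type 3+1+1+1 (4 of its 36 elements, about 11% of primes); A_6 (6T15) additionally contains elements of type 5+1, 3+1+1+1 (184 of its 360 elements, about 51% of primes). None of the 79 primes tested shows any such pattern (for each of these groups the chance of that is below 10^-4), which rules them out. Hence G = S_4 (6T7), of order 24. The Galois group S_4 (6T7) has order 24, so the splitting field has degree 24 over Q.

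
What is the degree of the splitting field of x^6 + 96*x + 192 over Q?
72

The degree of the splitting field over Q equals the order of the Galois group, so first determine the group. The polynomial f is an irreducible sextic over Q, so G = Gal(f/Q) is one of the 16 transitive subgroups 6T1, ..., 6T16 of S_6. The discriminant of f is -9727331052552192, which is not a perfect square, so G is not contained in A_6. The transitive groups of degree 6 not contained in A_6 are: C_6 (6T1, order 6), S_3 (6T2, order 6), D_6 (6T3, order 12), C_3 x S_3 (6T5, order 18), A_4 x C_2 (6T6, order 24), S_4 (6T8, order 24), S_3 x S_3 (6T9, order 36), S_4 x C_2 (6T11, order 48), (S_3 x S_3) : C_2 (6T13, order 72), PGL(2,5) (6T14, order 120), S_6 (6T16, order 720). By Dedekind's theorem, for a prime p not dividing disc(f) the degrees of the irreducible factors of f mod p form the cycle type of an element of G. Factoring f modulo the 27 such primes p <= 127 (skipping 2, 3, 17, 43, which divide the discriminant), each new pattern first appears at: mod 5: f = (x^6 + x + 2), pattern 6; mod 7: f = (x + 5)(x^2 + 6x + 3)(x^3 + 3x^2 + 4x + 3), pattern 3+2+1; mod 11: f = (x^2 + 4x + 8)(x^4 + 7x^3 + 8x^2 + 2), pattern 4+2; mod 13: f = (x + 7)(x + 10)(x^2 + 2x + 12)(x^2 + 7x + 11), pattern 2+2+1+1; mod 61: f = (x + 4)(x + 8)(x + 20)(x + 42)(x^2 + 48x + 17), pattern 2+1+1+1+1; mod 97: f = (x + 1)(x + 20)(x + 24)(x^3 + 52x^2 + 46x + 78), pattern 3+1+1+1; mod 113: f = (x^2 + 8x + 40)(x^2 + 15x + 62)(x^2 + 90x + 81), pattern 2+2+2; mod 127: f = (x^3 + 49x^2 + 43x + 17)(x^3 + 78x^2 + 72x + 86), pattern 3+3. No other pattern occurs in this range, so the set of observed cycle types is {6, 3+2+1, 4+2, 2+2+1+1, 2+1+1+1+1, 3+1+1+1, 2+2+2, 3+3}. The candidates containing elements of all these cycle types are (S_3 x S_3) : C_2 (6T13) of order 72, S_6 (6T16) of order 720; the others are excluded. The observed types are precisely the cycle types that occur in (S_3 x S_3) : C_2 (6T13) (apart from the identity). Each of the other remaining candidates has further cycle types, and by the Chebotarev density theorem the matching factorization patterns would occur for a proportion of primes equal to their share of the group: S_6 (6T16) additionally contains elements of type 5+1, 4+1+1 (234 of its 720 elements, about 32% of primes). None of the 27 primes tested shows any such pattern (for each of these groups the chance of that is below 10^-4), which rules them out. Hence G = (S_3 x S_3) : C_2 (6T13), of order 72. The Galois group (S_3 x S_3) : C_2 (6T13) has order 72, so the splitting field has degree 72 over Q.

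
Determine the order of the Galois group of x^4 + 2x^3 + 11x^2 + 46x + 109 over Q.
4

The degree of the splitting field over Q equals the order of the Galois group, so first determine the group. The polynomial is an irreducible quartic over Q and its discriminant is 205979904 = 14352^2, a perfect square, so the Galois group is contained in A_4. The resolvent cubic y^3 - 11*y^2 - 344*y + 2244 splits completely over Q, which gives the Klein four-group V_4. The Galois group V_4 (4T2) has order 4, so the splitting field has degree 4 over Q.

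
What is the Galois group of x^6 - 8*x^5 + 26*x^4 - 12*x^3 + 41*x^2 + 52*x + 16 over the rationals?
The polynomial f is an irreducible sextic over Q, so G = Gal(f/Q) is one of the 16 transitive subgroups 6T1, ..., 6T16 of S_6. The discriminant of f is -1080641454080000, which is not a perfect square, so G is not contained in A_6. The transitive groups of degree 6 not contained in A_6 are: C_6 (6T1, order 6), S_3 (6T2, order 6), D_6 (6T3, order 12), C_3 x S_3 (6T5, order 18), A_4 x C_2 (6T6, order 24), S_4 (6T8, order 24), S_3 x S_3 (6T9, order 36), S_4 x C_2 (6T11, order 48), (S_3 x S_3) : C_2 (6T13, order 72), PGL(2,5) (6T14, order 120), S_6 (6T16, order 720). By Dedekind's theorem, for a prime p not dividing disc(f) the degrees of the irreducible factors of f mod p form the cycle type of an element of G. Factoring f modulo the 22 such primes p <= 89 (skipping 2, 5, which divide the discriminant), each new pattern first appears at: mod 3: f = (x^3 + 2x + 2)(x^3 + x^2 + 2), pattern 3+3; mod 7: f = (x^2 + 1)(x^2 + 2x + 2)(x^2 + 4x + 1), pattern 2+2+2; mod 13: f = (x + 1)(x + 4)(x^4 + 9x^2 + 8x + 4), pattern 4+1+1; mod 43: f = (x + 3)(x + 8)(x^2 + 6x + 25)(x^2 + 18x + 35), pattern 2+2+1+1. No other pattern occurs in this range, so the set of observed cycle types is {3+3, 2+2+2, 4+1+1, 2+2+1+1}. The candidates containing elements of all these cycle types are S_4 (6T8) of order 24, S_4 x C_2 (6T11) of order 48, PGL(2,5) (6T14) of order 120, S_6 (6T16) of order 720; the others are excluded. The observed types are precisely the cycle types that occur in S_4 (6T8) (apart from the identity). Each of the other remaining candidates has further cycle types, and by the Chebotarev density theorem the matching factorization patterns would occur for a proportion of primes equal to their share of the group: S_4 x C_2 (6T11) additionally contains elements of type 6, 4+2, 2+1+1+1+1 (17 of its 48 elements, about 35% of primes); PGL(2,5) (6T14) additionally contains elements of type 6, 5+1 (44 of its 120 elements, about 37% of primes); S_6 (6T16) additionally contains elements of type 6, 5+1, 4+2, 3+2+1, 3+1+1+1, 2+1+1+1+1 (529 of its 720 elements, about 73% of primes). None of the 22 primes tested shows any such pattern (for each of these groups the chance of that is below 10^-4), which rules them out. Hence G = S_4 (6T8), of order 24.

S_4 (also written S4-)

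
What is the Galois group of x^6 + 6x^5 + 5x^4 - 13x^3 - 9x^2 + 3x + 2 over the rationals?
PSL(2,5) (also written A5(6))

The polynomial f is an irreducible sextic over Q, so G = Gal(f/Q) is one of the 16 transitive subgroups 6T1, ..., 6T16 of S_6. The discriminant of f is 30991489 = 5567^2, a perfect square, so G is contained in A_6. The transitive groups of degree 6 contained in A_6 are: A_4 (6T4, order 12), S_4 (6T7, order 24), (C_3 x C_3) : C_4 (6T10, order 36), PSL(2,5) (6T12, order 60), A_6 (6T15, order 360). By Dedekind's theorem, for a prime p not dividing disc(f) the degrees of the irreducible factors of f mod p form the cycle type of an element of G. Factoring f modulo the 21 such primes p <= 79 (skipping 19, which divides the discriminant), each new pattern first appears at: mod 2: f = (x)(x^5 + x^3 + x^2 + x + 1), pattern 5+1; mod 7: f = (x^3 + x^2 + 3x + 1)(x^3 + 5x^2 + 4x + 2), pattern 3+3; mod 61: f = (x + 3)(x + 25)(x^2 + 48x + 25)(x^2 + 52x + 38), pattern 2+2+1+1. No other pattern occurs in this range, so the set of observed cycle types is {5+1, 3+3, 2+2+1+1}. The candidates containing elements of all these cycle types are PSL(2,5) (6T12) of order 60, A_6 (6T15) of order 360; the others are excluded. The observed types are precisely the cycle types that occur in PSL(2,5) (6T12) (apart from the identity). Each of the other remaining candidates has further cycle types, and by the Chebotarev density theorem the matching factorization patterns would occur for a proportion of primes equal to their share of the group: A_6 (6T15) additionally contains elements of type 4+2, 3+1+1+1 (130 of its 360 elements, about 36% of primes). None of the 21 primes tested shows any such pattern (for each of these groups the chance of that is below 10^-4), which rules them out. Hence G = PSL(2,5) (6T12), of order 60.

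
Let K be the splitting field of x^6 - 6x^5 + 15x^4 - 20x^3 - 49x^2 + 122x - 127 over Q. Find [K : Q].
24

The degree of the splitting field over Q equals the order of the Galois group, so first determine the group. The polynomial f is an irreducible sextic over Q, so G = Gal(f/Q) is one of the 16 transitive subgroups 6T1, ..., 6T16 of S_6. The discriminant of f is 3603718079512576 = 60030976^2, a perfect square, so G is contained in A_6. The transitive groups of degree 6 contained in A_6 are: A_4 (6T4, order 12), S_4 (6T7, order 24), (C_3 x C_3) : C_4 (6T10, order 36), PSL(2,5) (6T12, order 60), A_6 (6T15, order 360). By Dedekind's theorem, for a prime p not dividing disc(f) the degrees of the irreducible factors of f mod p form the cycle type of an element of G. Factoring f modulo the 79 such primes p <= 419 (skipping 2, 229, which divide the discriminant), each new pattern first appears at: mod 3: f = (x^3 + x^2 + 2)(x^3 + 2x^2 + x + 1), pattern 3+3; mod 7: f = (x^2 + 5x + 3)(x^4 + 3x^3 + 4x^2 + 2), pattern 4+2; mod 23: f = (x + 4)(x + 17)(x^2 + 2)(x^2 + 19x + 6), pattern 2+2+1+1; mod 193: f = (x + 6)(x + 12)(x + 18)(x + 173)(x + 179)(x + 185), pattern 1+1+1+1+1+1. No other pattern occurs in this range, so the set of observed cycle types is {3+3, 4+2, 2+2+1+1, 1+1+1+1+1+1}. The candidates containing elements of all these cycle types are S_4 (6T7) of order 24, (C_3 x C_3) : C_4 (6T10) of order 36, A_6 (6T15) of order 360; the others are excluded. The observed types are precisely the cycle types that occur in S_4 (6T7). Each of the other remaining candidates has further cycle types, and by the Chebotarev density theorem the matching factorization patterns would occur for a proportion of primes equal to their share of the group: (C_3 x C_3) : C_4 (6T10) additionally contains elements of type 3+1+1+1 (4 of its 36 elements, about 11% of primes); A_6 (6T15) additionally contains elements of type 5+1, 3+1+1+1 (184 of its 360 elements, about 51% of primes). None of the 79 primes tested shows any such pattern (for each of these groups the chance of that is below 10^-4), which rules them out. Hence G = S_4 (6T7), of order 24. The Galois group S_4 (6T7) has order 24, so the splitting field has degree 24 over Q.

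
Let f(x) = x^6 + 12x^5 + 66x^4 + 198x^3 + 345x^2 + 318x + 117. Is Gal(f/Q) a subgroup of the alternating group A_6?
The polynomial is irreducible of degree 6 over Q. Its discriminant is -1024192512, which is not a perfect square. A Galois group lies in the alternating group exactly when the discriminant is a square in Q, so the Galois group (PGL(2,5)) is not contained in A_6.

No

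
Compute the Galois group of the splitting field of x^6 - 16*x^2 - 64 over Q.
The polynomial f is an irreducible sextic over Q, so G = Gal(f/Q) is one of the 16 transitive subgroups 6T1, ..., 6T16 of S_6. The discriminant of f is 36352603193344 = 6029312^2, a perfect square, so G is contained in A_6. The transitive groups of degree 6 contained in A_6 are: A_4 (6T4, order 12), S_4 (6T7, order 24), (C_3 x C_3) : C_4 (6T10, order 36), PSL(2,5) (6T12, order 60), A_6 (6T15, order 360). By Dedekind's theorem, for a prime p not dividing disc(f) the degrees of the irreducible factors of f mod p form the cycle type of an element of G. Factoring f modulo the 79 such primes p <= 419 (skipping 2, 23, which divide the discriminant), each new pattern first appears at: mod 3: f = (x^3 + x^2 + 2x + 1)(x^3 + 2x^2 + 2x + 2), pattern 3+3; mod 5: f = (x^2 + 2)(x^4 + 3x^2 + 3), pattern 4+2; mod 19: f = (x + 9)(x + 10)(x^2 + x + 3)(x^2 + 18x + 3), pattern 2+2+1+1; mod 223: f = (x + 32)(x + 67)(x + 109)(x + 114)(x + 156)(x + 191), pattern 1+1+1+1+1+1. No other pattern occurs in this range, so the set of observed cycle types is {3+3, 4+2, 2+2+1+1, 1+1+1+1+1+1}. The candidates containing elements of all these cycle types are S_4 (6T7) of order 24, (C_3 x C_3) : C_4 (6T10) of order 36, A_6 (6T15) of order 360; the others are excluded. The observed types are precisely the cycle types that occur in S_4 (6T7). Each of the other remaining candidates has further cycle types, and by the Chebotarev density theorem the matching factorization patterns would occur for a proportion of primes equal to their share of the group: (C_3 x C_3) : C_4 (6T10) additionally contains elements of type 3+1+1+1 (4 of its 36 elements, about 11% of primes); A_6 (6T15) additionally contains elements of type 5+1, 3+1+1+1 (184 of its 360 elements, about 51% of primes). None of the 79 primes tested shows any such pattern (for each of these groups the chance of that is below 10^-4), which rules them out. Hence G = S_4 (6T7), of order 24.

S_4, S_4(6d), the S_4-action on 6 points inside A_6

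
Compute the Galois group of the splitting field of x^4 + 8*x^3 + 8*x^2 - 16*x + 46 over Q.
The polynomial is an irreducible quartic over Q and its discriminant is -34080768, which is not a perfect square, so the Galois group is not contained in A_4. The resolvent cubic y^3 - 8*y^2 - 312*y - 1728 has exactly one rational root, so the Galois group is C_4 or D_4. The quartic remains irreducible over Q(sqrt(disc)), so the group is D_4.

D_4 (order 8)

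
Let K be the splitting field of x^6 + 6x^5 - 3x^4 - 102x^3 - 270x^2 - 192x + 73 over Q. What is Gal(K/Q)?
The polynomial f is an irreducible sextic over Q, so G = Gal(f/Q) is one of the 16 transitive subgroups 6T1, ..., 6T16 of S_6. The discriminant of f is -30366624190464, which is not a perfect square, so G is not contained in A_6. The transitive groups of degree 6 not contained in A_6 are: C_6 (6T1, order 6), S_3 (6T2, order 6), D_6 (6T3, order 12), C_3 x S_3 (6T5, order 18), A_4 x C_2 (6T6, order 24), S_4 (6T8, order 24), S_3 x S_3 (6T9, order 36), S_4 x C_2 (6T11, order 48), (S_3 x S_3) : C_2 (6T13, order 72), PGL(2,5) (6T14, order 120), S_6 (6T16, order 720). By Dedekind's theorem, for a prime p not dividing disc(f) the degrees of the irreducible factors of f mod p form the cycle type of an element of G. Factoring f modulo the 33 such primes p <= 149 (skipping 2, 3, which divide the discriminant), each new pattern first appears at: mod 5: f = (x^3 + 4x + 3)(x^3 + x^2 + 3x + 1), pattern 3+3; mod 7: f = (x^6 + 6x^5 + 4x^4 + 3x^3 + 3x^2 + 4x + 3), pattern 6; mod 17: f = (x + 2)(x + 11)(x^2 + 11x + 6)(x^2 + 16x + 3), pattern 2+2+1+1; mod 19: f = (x + 5)(x + 11)(x + 15)(x + 16)(x^2 + 16x + 12), pattern 2+1+1+1+1; mod 71: f = (x^2 + 13x + 7)(x^2 + 23x + 46)(x^2 + 41x + 15), pattern 2+2+2. No other pattern occurs in this range, so the set of observed cycle types is {3+3, 6, 2+2+1+1, 2+1+1+1+1, 2+2+2}. The candidates containing elements of all these cycle types are A_4 x C_2 (6T6) of order 24, S_4 x C_2 (6T11) of order 48, (S_3 x S_3) : C_2 (6T13) of order 72, S_6 (6T16) of order 720; the others are excluded. The observed types are precisely the cycle types that occur in A_4 x C_2 (6T6) (apart from the identity). Each of the other remaining candidates has further cycle types, and by the Chebotarev density theorem the matching factorization patterns would occur for a proportion of primes equal to their share of the group: S_4 x C_2 (6T11) additionally contains elements of type 4+2, 4+1+1 (12 of its 48 elements, about 25% of primes); (S_3 x S_3) : C_2 (6T13) additionally contains elements of type 4+2, 3+2+1, 3+1+1+1 (34 of its 72 elements, about 47% of primes); S_6 (6T16) additionally contains elements of type 5+1, 4+2, 4+1+1, 3+2+1, 3+1+1+1 (484 of its 720 elements, about 67% of primes). None of the 33 primes tested shows any such pattern (for each of these groups the chance of that is below 10^-4), which rules them out. Hence G = A_4 x C_2 (6T6), of order 24.

A_4 x C_2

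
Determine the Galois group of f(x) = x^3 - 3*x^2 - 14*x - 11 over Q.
The polynomial is an irreducible cubic over Q and its discriminant is -31, which is not a perfect square. For an irreducible cubic, a non-square discriminant gives Galois group S_3.

S_3 (also written S3)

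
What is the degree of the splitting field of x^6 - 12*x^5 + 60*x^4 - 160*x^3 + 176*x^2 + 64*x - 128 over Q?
The degree of the splitting field over Q equals the order of the Galois group, so first determine the group. The polynomial f is an irreducible sextic over Q, so G = Gal(f/Q) is one of the 16 transitive subgroups 6T1, ..., 6T16 of S_6. The discriminant of f is -3603718079512576, which is not a perfect square, so G is not contained in A_6. The transitive groups of degree 6 not contained in A_6 are: C_6 (6T1, order 6), S_3 (6T2, order 6), D_6 (6T3, order 12), C_3 x S_3 (6T5, order 18), A_4 x C_2 (6T6, order 24), S_4 (6T8, order 24), S_3 x S_3 (6T9, order 36), S_4 x C_2 (6T11, order 48), (S_3 x S_3) : C_2 (6T13, order 72), PGL(2,5) (6T14, order 120), S_6 (6T16, order 720). By Dedekind's theorem, for a prime p not dividing disc(f) the degrees of the irreducible factors of f mod p form the cycle type of an element of G. Factoring f modulo the 67 such primes p <= 347 (skipping 2, 229, which divide the discriminant), each new pattern first appears at: mod 3: f = (x^6 + 2x^3 + 2x^2 + x + 1), pattern 6; mod 5: f = (x^3 + x + 4)(x^3 + 3x^2 + 4x + 3), pattern 3+3; mod 7: f = (x + 1)(x + 2)(x^4 + 6x^3 + 5x^2 + 2x + 6), pattern 4+1+1; mod 13: f = (x^2 + 9x + 11)(x^4 + 5x^3 + 4x^2 + 9x + 12), pattern 4+2; mod 23: f = (x^2 + 6x + 10)(x^2 + 9x + 4)(x^2 + 19x + 6), pattern 2+2+2; mod 29: f = (x + 7)(x + 18)(x^2 + 23x + 7)(x^2 + 27x + 28), pattern 2+2+1+1; mod 193: f = (x + 3)(x + 10)(x + 86)(x + 103)(x + 179)(x + 186), pattern 1+1+1+1+1+1; mod 347: f = (x + 4)(x + 43)(x + 300)(x + 339)(x^2 + 343x + 330), pattern 2+1+1+1+1. No other pattern occurs in this range, so the set of observed cycle types is {6, 3+3, 4+1+1, 4+2, 2+2+2, 2+2+1+1, 1+1+1+1+1+1, 2+1+1+1+1}. The candidates containing elements of all these cycle types are S_4 x C_2 (6T11) of order 48, S_6 (6T16) of order 720; the others are excluded. The observed types are precisely the cycle types that occur in S_4 x C_2 (6T11). Each of the other remaining candidates has further cycle types, and by the Chebotarev density theorem the matching factorization patterns would occur for a proportion of primes equal to their share of the group: S_6 (6T16) additionally contains elements of type 5+1, 3+2+1, 3+1+1+1 (304 of its 720 elements, about 42% of primes). None of the 67 primes tested shows any such pattern (for each of these groups the chance of that is below 10^-4), which rules them out. Hence G = S_4 x C_2 (6T11), of order 48. The Galois group S_4 x C_2 (6T11) has order 48, so the splitting field has degree 48 over Q.

48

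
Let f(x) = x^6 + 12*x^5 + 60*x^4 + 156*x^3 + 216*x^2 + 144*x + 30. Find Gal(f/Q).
The polynomial f is an irreducible sextic over Q, so G = Gal(f/Q) is one of the 16 transitive subgroups 6T1, ..., 6T16 of S_6. The discriminant of f is 40310784, which is not a perfect square, so G is not contained in A_6. The transitive groups of degree 6 not contained in A_6 are: C_6 (6T1, order 6), S_3 (6T2, order 6), D_6 (6T3, order 12), C_3 x S_3 (6T5, order 18), A_4 x C_2 (6T6, order 24), S_4 (6T8, order 24), S_3 x S_3 (6T9, order 36), S_4 x C_2 (6T11, order 48), (S_3 x S_3) : C_2 (6T13, order 72), PGL(2,5) (6T14, order 120), S_6 (6T16, order 720). By Dedekind's theorem, for a prime p not dividing disc(f) the degrees of the irreducible factors of f mod p form the cycle type of an element of G. Factoring f modulo the 14 such primes p <= 53 (skipping 2, 3, which divide the discriminant), each new pattern first appears at: mod 5: f = (x)(x + 1)(x^2 + 2)(x^2 + x + 2), pattern 2+2+1+1; mod 7: f = (x^6 + 5x^5 + 4x^4 + 2x^3 + 6x^2 + 4x + 2), pattern 6; mod 19: f = (x + 12)(x + 15)(x + 17)(x^3 + 6x^2 + 12x + 11), pattern 3+1+1+1; mod 31: f = (x^2 + 2x + 11)(x^2 + 16x + 21)(x^2 + 25x + 11), pattern 2+2+2; mod 43: f = (x^3 + 6x^2 + 12x + 13)(x^3 + 6x^2 + 12x + 42), pattern 3+3. No other pattern occurs in this range, so the set of observed cycle types is {2+2+1+1, 6, 3+1+1+1, 2+2+2, 3+3}. The candidates containing elements of all these cycle types are S_3 x S_3 (6T9) of order 36, (S_3 x S_3) : C_2 (6T13) of order 72, S_6 (6T16) of order 720; the others are excluded. The observed types are precisely the cycle types that occur in S_3 x S_3 (6T9) (apart from the identity). Each of the other remaining candidates has further cycle types, and by the Chebotarev density theorem the matching factorization patterns would occur for a proportion of primes equal to their share of the group: (S_3 x S_3) : C_2 (6T13) additionally contains elements of type 4+2, 3+2+1, 2+1+1+1+1 (36 of its 72 elements, about 50% of primes); S_6 (6T16) additionally contains elements of type 5+1, 4+2, 4+1+1, 3+2+1, 2+1+1+1+1 (459 of its 720 elements, about 64% of primes). None of the 14 primes tested shows any such pattern (for each of these groups the chance of that is below 10^-4), which rules them out. Hence G = S_3 x S_3 (6T9), of order 36.

S_3 x S_3 (also written G36-)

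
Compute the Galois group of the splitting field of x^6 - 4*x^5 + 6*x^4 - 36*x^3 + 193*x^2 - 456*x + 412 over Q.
S_4, S_4(6c), the S_4-action on 6 points not in A_6

The polynomial f is an irreducible sextic over Q, so G = Gal(f/Q) is one of the 16 transitive subgroups 6T1, ..., 6T16 of S_6. The discriminant of f is -1080641454080000, which is not a perfect square, so G is not contained in A_6. The transitive groups of degree 6 not contained in A_6 are: C_6 (6T1, order 6), S_3 (6T2, order 6), D_6 (6T3, order 12), C_3 x S_3 (6T5, order 18), A_4 x C_2 (6T6, order 24), S_4 (6T8, order 24), S_3 x S_3 (6T9, order 36), S_4 x C_2 (6T11, order 48), (S_3 x S_3) : C_2 (6T13, order 72), PGL(2,5) (6T14, order 120), S_6 (6T16, order 720). By Dedekind's theorem, for a prime p not dividing disc(f) the degrees of the irreducible factors of f mod p form the cycle type of an element of G. Factoring f modulo the 22 such primes p <= 89 (skipping 2, 5, which divide the discriminant), each new pattern first appears at: mod 3: f = (x^3 + 2x + 1)(x^3 + 2x^2 + x + 1), pattern 3+3; mod 7: f = (x^2 + x + 3)(x^2 + 3x + 5)(x^2 + 6x + 6), pattern 2+2+2; mod 13: f = (x + 7)(x + 10)(x^4 + 5x^3 + 7x^2 + 2x + 7), pattern 4+1+1; mod 43: f = (x + 33)(x + 38)(x^2 + 21x + 32)(x^2 + 33x + 41), pattern 2+2+1+1. No other pattern occurs in this range, so the set of observed cycle types is {3+3, 2+2+2, 4+1+1, 2+2+1+1}. The candidates containing elements of all these cycle types are S_4 (6T8) of order 24, S_4 x C_2 (6T11) of order 48, PGL(2,5) (6T14) of order 120, S_6 (6T16) of order 720; the others are excluded. The observed types are precisely the cycle types that occur in S_4 (6T8) (apart from the identity). Each of the other remaining candidates has further cycle types, and by the Chebotarev density theorem the matching factorization patterns would occur for a proportion of primes equal to their share of the group: S_4 x C_2 (6T11) additionally contains elements of type 6, 4+2, 2+1+1+1+1 (17 of its 48 elements, about 35% of primes); PGL(2,5) (6T14) additionally contains elements of type 6, 5+1 (44 of its 120 elements, about 37% of primes); S_6 (6T16) additionally contains elements of type 6, 5+1, 4+2, 3+2+1, 3+1+1+1, 2+1+1+1+1 (529 of its 720 elements, about 73% of primes). None of the 22 primes tested shows any such pattern (for each of these groups the chance of that is below 10^-4), which rules them out. Hence G = S_4 (6T8), of order 24.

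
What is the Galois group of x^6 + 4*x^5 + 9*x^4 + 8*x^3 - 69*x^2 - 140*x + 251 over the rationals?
(C_3 x C_3) : C_4 (also written G36+)

The polynomial f is an irreducible sextic over Q, so G = Gal(f/Q) is one of the 16 transitive subgroups 6T1, ..., 6T16 of S_6. The discriminant of f is 564385546240000 = 23756800^2, a perfect square, so G is contained in A_6. The transitive groups of degree 6 contained in A_6 are: A_4 (6T4, order 12), S_4 (6T7, order 24), (C_3 x C_3) : C_4 (6T10, order 36), PSL(2,5) (6T12, order 60), A_6 (6T15, order 360). By Dedekind's theorem, for a prime p not dividing disc(f) the degrees of the irreducible factors of f mod p form the cycle type of an element of G. Factoring f modulo the 19 such primes p <= 79 (skipping 2, 5, 29, which divide the discriminant), each new pattern first appears at: mod 3: f = (x^2 + 2x + 2)(x^4 + 2x^3 + x + 1), pattern 4+2; mod 11: f = (x^3 + 6x^2 + 8x + 10)(x^3 + 9x^2 + 2x + 2), pattern 3+3; mod 19: f = (x + 15)(x + 17)(x^2 + 13x + 13)(x^2 + 16x + 11), pattern 2+2+1+1; mod 61: f = (x + 6)(x + 39)(x + 53)(x^3 + 28x^2 + 14x + 10), pattern 3+1+1+1. No other pattern occurs in this range, so the set of observed cycle types is {4+2, 3+3, 2+2+1+1, 3+1+1+1}. The candidates containing elements of all these cycle types are (C_3 x C_3) : C_4 (6T10) of order 36, A_6 (6T15) of order 360; the others are excluded. The observed types are precisely the cycle types that occur in (C_3 x C_3) : C_4 (6T10) (apart from the identity). Each of the other remaining candidates has further cycle types, and by the Chebotarev density theorem the matching factorization patterns would occur for a proportion of primes equal to their share of the group: A_6 (6T15) additionally contains elements of type 5+1 (144 of its 360 elements, about 40% of primes). None of the 19 primes tested shows any such pattern (for each of these groups the chance of that is below 10^-4), which rules them out. Hence G = (C_3 x C_3) : C_4 (6T10), of order 36.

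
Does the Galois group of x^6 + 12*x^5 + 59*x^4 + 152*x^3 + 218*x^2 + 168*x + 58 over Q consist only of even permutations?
No

The polynomial is irreducible of degree 6 over Q. Its discriminant is -5120000, which is not a perfect square. A Galois group lies in the alternating group exactly when the discriminant is a square in Q, so the Galois group (S_4) is not contained in A_6.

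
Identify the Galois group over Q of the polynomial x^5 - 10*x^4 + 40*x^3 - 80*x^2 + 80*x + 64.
The polynomial f is an irreducible quintic over Q, so G = Gal(f/Q) is a transitive subgroup of S_5: one of C_5 (5T1, order 5), D_5 (5T2, order 10), F_20 (5T3, order 20), A_5 (5T4, order 60) or S_5 (5T5, order 120). The discriminant of f is 265420800000, which is not a perfect square, so G is not contained in A_5. The transitive groups of degree 5 not contained in A_5 are: F_20 (5T3, order 20), S_5 (5T5, order 120). By Dedekind's theorem, for a prime p not dividing disc(f) the degrees of the irreducible factors of f mod p form the cycle type of an element of G. Factoring f modulo the 18 such primes p <= 73 (skipping 2, 3, 5, which divide the discriminant), each new pattern first appears at: mod 7: f = (x + 1)(x^4 + 3x^3 + 2x^2 + 2x + 1), pattern 4+1; mod 11: f = (x^5 + x^4 + 7x^3 + 8x^2 + 3x + 9), pattern 5; mod 19: f = (x + 18)(x^2 + 16)(x^2 + 10x + 15), pattern 2+2+1; mod 41: f = (x + 13)(x + 20)(x + 22)(x + 25)(x + 33), pattern 1+1+1+1+1. No other pattern occurs in this range, so the set of observed cycle types is {4+1, 5, 2+2+1, 1+1+1+1+1}. The candidates containing elements of all these cycle types are F_20 (5T3) of order 20, S_5 (5T5) of order 120; the others are excluded. The observed types are precisely the cycle types that occur in F_20 (5T3). Each of the other remaining candidates has further cycle types, and by the Chebotarev density theorem the matching factorization patterns would occur for a proportion of primes equal to their share of the group: S_5 (5T5) additionally contains elements of type 3+2, 3+1+1, 2+1+1+1 (50 of its 120 elements, about 42% of primes). None of the 18 primes tested shows any such pattern (for each of these groups the chance of that is below 10^-4), which rules them out. Hence G = F_20 (5T3), of order 20.

F_20 (also written F20)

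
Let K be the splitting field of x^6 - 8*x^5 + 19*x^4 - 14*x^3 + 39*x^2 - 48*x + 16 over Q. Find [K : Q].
36

The degree of the splitting field over Q equals the order of the Galois group, so first determine the group. The polynomial f is an irreducible sextic over Q, so G = Gal(f/Q) is one of the 16 transitive subgroups 6T1, ..., 6T16 of S_6. The discriminant of f is 90962560000 = 301600^2, a perfect square, so G is contained in A_6. The transitive groups of degree 6 contained in A_6 are: A_4 (6T4, order 12), S_4 (6T7, order 24), (C_3 x C_3) : C_4 (6T10, order 36), PSL(2,5) (6T12, order 60), A_6 (6T15, order 360). By Dedekind's theorem, for a prime p not dividing disc(f) the degrees of the irreducible factors of f mod p form the cycle type of an element of G. Factoring f modulo the 19 such primes p <= 83 (skipping 2, 5, 13, 29, which divide the discriminant), each new pattern first appears at: mod 3: f = (x^2 + 2x + 2)(x^4 + 2x^3 + x^2 + x + 2), pattern 4+2; mod 11: f = (x^3 + 4x^2 + 10x + 2)(x^3 + 10x^2 + 2x + 8), pattern 3+3; mod 19: f = (x + 14)(x + 17)(x^2 + 9)(x^2 + 18x + 12), pattern 2+2+1+1; mod 61: f = (x + 13)(x + 23)(x + 30)(x^3 + 48x^2 + 47x + 46), pattern 3+1+1+1. No other pattern occurs in this range, so the set of observed cycle types is {4+2, 3+3, 2+2+1+1, 3+1+1+1}. The candidates containing elements of all these cycle types are (C_3 x C_3) : C_4 (6T10) of order 36, A_6 (6T15) of order 360; the others are excluded. The observed types are precisely the cycle types that occur in (C_3 x C_3) : C_4 (6T10) (apart from the identity). Each of the other remaining candidates has further cycle types, and by the Chebotarev density theorem the matching factorization patterns would occur for a proportion of primes equal to their share of the group: A_6 (6T15) additionally contains elements of type 5+1 (144 of its 360 elements, about 40% of primes). None of the 19 primes tested shows any such pattern (for each of these groups the chance of that is below 10^-4), which rules them out. Hence G = (C_3 x C_3) : C_4 (6T10), of order 36. The Galois group (C_3 x C_3) : C_4 (6T10) has order 36, so the splitting field has degree 36 over Q.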